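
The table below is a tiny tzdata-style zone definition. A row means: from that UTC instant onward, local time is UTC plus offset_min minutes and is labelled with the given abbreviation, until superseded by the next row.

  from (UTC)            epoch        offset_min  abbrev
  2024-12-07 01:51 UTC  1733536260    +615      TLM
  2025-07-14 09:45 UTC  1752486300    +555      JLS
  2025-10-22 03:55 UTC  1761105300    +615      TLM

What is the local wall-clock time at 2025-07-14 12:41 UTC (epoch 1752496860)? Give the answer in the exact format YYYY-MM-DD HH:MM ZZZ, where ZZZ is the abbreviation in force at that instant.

2025-07-14 21:56 JLS

Query: 2025-07-14 12:41 UTC
Rule 2/3 (JLS, +09:15): 2025-07-14 09:45 UTC ≤ query < 2025-10-22 03:55 UTC
12·60 + 41 + 555 = 1316 min
1316 = 0·1440 + 1316; 1316 = 21·60 + 56 → 21:56, same day
→ 2025-07-14 21:56 JLS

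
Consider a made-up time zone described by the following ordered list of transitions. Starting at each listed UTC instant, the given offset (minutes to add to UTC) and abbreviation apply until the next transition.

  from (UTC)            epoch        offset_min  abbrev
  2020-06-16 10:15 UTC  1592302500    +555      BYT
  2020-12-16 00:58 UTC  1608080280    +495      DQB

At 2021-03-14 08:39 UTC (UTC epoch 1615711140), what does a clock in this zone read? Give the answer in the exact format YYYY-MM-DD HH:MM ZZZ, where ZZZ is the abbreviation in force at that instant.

Query: 2021-03-14 08:39 UTC
Rule 2/2 (DQB, +08:15): 2020-12-16 00:58 UTC ≤ query < +∞
8·60 + 39 + 495 = 1014 min
1014 = 0·1440 + 1014; 1014 = 16·60 + 54 → 16:54, same day
→ 2021-03-14 16:54 DQB

2021-03-14 16:54 DQB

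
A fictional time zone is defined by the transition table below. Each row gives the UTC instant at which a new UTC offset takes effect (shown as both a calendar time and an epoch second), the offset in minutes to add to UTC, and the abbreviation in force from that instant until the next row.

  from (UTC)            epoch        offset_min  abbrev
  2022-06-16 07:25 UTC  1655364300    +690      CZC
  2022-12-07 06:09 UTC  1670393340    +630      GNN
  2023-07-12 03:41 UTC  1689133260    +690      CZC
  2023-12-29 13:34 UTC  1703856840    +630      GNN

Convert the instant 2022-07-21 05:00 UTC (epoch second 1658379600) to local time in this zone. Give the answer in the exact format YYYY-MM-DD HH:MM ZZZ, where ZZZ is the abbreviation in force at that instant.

2022-07-21 16:30 CZC

Query: 2022-07-21 05:00 UTC
Rule 1/4 (CZC, +11:30): 2022-06-16 07:25 UTC ≤ query < 2022-12-07 06:09 UTC
5·60 + 0 + 690 = 990 min
990 = 0·1440 + 990; 990 = 16·60 + 30 → 16:30, same day
→ 2022-07-21 16:30 CZC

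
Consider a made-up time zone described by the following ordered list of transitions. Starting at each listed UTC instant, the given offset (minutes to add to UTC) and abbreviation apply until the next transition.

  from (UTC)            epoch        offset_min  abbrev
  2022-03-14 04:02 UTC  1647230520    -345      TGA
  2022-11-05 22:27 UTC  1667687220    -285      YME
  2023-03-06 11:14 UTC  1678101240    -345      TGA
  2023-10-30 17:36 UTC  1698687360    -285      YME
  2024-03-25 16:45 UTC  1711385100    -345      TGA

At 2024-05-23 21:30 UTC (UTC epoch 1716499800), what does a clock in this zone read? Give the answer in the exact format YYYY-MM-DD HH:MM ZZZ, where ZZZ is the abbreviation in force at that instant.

2024-05-23 15:45 TGA

Query: 2024-05-23 21:30 UTC
Rule 5/5 (TGA, -05:45): 2024-03-25 16:45 UTC ≤ query < +∞
21·60 + 30 - 345 = 945 min
945 = 0·1440 + 945; 945 = 15·60 + 45 → 15:45, same day
→ 2024-05-23 15:45 TGA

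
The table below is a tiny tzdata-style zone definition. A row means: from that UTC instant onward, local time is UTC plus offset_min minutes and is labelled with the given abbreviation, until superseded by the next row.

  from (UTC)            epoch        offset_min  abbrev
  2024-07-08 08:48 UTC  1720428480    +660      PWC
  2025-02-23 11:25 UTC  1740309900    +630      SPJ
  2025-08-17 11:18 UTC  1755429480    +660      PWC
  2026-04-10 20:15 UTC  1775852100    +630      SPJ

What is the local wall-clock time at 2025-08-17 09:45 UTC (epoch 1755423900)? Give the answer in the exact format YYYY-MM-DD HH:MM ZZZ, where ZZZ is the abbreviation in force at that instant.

Query: 2025-08-17 09:45 UTC
Rule 2/4 (SPJ, +10:30): 2025-02-23 11:25 UTC ≤ query < 2025-08-17 11:18 UTC
9·60 + 45 + 630 = 1215 min
1215 = 0·1440 + 1215; 1215 = 20·60 + 15 → 20:15, same day
→ 2025-08-17 20:15 SPJ

2025-08-17 20:15 SPJ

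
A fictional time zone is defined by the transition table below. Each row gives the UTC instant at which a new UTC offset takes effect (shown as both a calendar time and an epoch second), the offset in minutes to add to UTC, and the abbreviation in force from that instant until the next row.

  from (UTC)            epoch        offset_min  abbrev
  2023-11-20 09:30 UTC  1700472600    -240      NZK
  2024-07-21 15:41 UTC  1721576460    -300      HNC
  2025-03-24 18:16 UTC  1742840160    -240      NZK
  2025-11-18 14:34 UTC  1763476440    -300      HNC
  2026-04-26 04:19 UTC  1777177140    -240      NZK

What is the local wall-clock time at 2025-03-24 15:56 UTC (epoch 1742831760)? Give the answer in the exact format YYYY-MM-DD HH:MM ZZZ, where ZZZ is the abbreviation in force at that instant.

2025-03-24 10:56 HNC

Query: 2025-03-24 15:56 UTC
Rule 2/5 (HNC, -05:00): 2024-07-21 15:41 UTC ≤ query < 2025-03-24 18:16 UTC
15·60 + 56 - 300 = 656 min
656 = 0·1440 + 656; 656 = 10·60 + 56 → 10:56, same day
→ 2025-03-24 10:56 HNC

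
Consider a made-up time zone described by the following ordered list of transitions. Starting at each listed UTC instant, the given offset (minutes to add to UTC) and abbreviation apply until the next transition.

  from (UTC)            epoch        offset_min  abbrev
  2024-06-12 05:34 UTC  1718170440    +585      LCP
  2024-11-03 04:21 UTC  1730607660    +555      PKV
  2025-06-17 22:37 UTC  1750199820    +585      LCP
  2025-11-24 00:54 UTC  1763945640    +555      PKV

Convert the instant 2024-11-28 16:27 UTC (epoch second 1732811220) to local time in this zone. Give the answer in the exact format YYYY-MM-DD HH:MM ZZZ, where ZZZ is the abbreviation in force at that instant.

Query: 2024-11-28 16:27 UTC
Rule 2/4 (PKV, +09:15): 2024-11-03 04:21 UTC ≤ query < 2025-06-17 22:37 UTC
16·60 + 27 + 555 = 1542 min
1542 = 1·1440 + 102; 102 = 1·60 + 42 → 01:42, 2024-11-28 + 1 day = 2024-11-29
→ 2024-11-29 01:42 PKV

2024-11-29 01:42 PKV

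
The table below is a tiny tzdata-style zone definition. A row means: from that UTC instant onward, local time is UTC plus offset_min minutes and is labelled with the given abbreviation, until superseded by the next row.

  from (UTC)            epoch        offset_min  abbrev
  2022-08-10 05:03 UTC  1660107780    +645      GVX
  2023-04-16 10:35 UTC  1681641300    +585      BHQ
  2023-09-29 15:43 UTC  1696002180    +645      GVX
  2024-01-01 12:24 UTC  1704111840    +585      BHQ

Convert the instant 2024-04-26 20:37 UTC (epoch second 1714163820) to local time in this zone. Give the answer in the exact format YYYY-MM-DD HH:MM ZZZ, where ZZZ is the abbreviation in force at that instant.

2024-04-27 06:22 BHQ

Query: 2024-04-26 20:37 UTC
Rule 4/4 (BHQ, +09:45): 2024-01-01 12:24 UTC ≤ query < +∞
20·60 + 37 + 585 = 1822 min
1822 = 1·1440 + 382; 382 = 6·60 + 22 → 06:22, 2024-04-26 + 1 day = 2024-04-27
→ 2024-04-27 06:22 BHQ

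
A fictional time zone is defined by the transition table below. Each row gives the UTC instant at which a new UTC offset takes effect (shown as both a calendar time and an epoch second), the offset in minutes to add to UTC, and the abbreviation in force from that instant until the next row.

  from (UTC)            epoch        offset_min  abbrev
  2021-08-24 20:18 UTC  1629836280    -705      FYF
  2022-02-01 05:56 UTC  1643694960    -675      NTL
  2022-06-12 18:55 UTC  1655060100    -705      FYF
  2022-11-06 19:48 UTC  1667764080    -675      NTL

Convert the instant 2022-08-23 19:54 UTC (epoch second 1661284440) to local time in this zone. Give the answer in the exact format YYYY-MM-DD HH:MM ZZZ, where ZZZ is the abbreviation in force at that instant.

Query: 2022-08-23 19:54 UTC
Rule 3/4 (FYF, -11:45): 2022-06-12 18:55 UTC ≤ query < 2022-11-06 19:48 UTC
19·60 + 54 - 705 = 489 min
489 = 0·1440 + 489; 489 = 8·60 + 9 → 08:09, same day
→ 2022-08-23 08:09 FYF

2022-08-23 08:09 FYF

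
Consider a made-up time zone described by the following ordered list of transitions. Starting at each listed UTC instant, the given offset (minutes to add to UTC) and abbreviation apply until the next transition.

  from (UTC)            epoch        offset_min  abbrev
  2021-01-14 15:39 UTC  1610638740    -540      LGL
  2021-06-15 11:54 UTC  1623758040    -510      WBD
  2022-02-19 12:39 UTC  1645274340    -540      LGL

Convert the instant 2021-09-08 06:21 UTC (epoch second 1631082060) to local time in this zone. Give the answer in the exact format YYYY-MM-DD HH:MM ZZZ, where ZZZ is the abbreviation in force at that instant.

Query: 2021-09-08 06:21 UTC
Rule 2/3 (WBD, -08:30): 2021-06-15 11:54 UTC ≤ query < 2022-02-19 12:39 UTC
6·60 + 21 - 510 = -129 min
-129 = -1·1440 + 1311; 1311 = 21·60 + 51 → 21:51, 2021-09-08 - 1 day = 2021-09-07
→ 2021-09-07 21:51 WBD

2021-09-07 21:51 WBD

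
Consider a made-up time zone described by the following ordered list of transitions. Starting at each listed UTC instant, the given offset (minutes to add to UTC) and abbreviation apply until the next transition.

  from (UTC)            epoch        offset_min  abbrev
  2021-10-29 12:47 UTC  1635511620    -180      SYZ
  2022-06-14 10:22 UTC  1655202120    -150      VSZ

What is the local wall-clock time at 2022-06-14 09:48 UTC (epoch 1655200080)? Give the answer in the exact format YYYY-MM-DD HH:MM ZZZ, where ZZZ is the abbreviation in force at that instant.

2022-06-14 06:48 SYZ

Query: 2022-06-14 09:48 UTC
Rule 1/2 (SYZ, -03:00): 2021-10-29 12:47 UTC ≤ query < 2022-06-14 10:22 UTC
9·60 + 48 - 180 = 408 min
408 = 0·1440 + 408; 408 = 6·60 + 48 → 06:48, same day
→ 2022-06-14 06:48 SYZ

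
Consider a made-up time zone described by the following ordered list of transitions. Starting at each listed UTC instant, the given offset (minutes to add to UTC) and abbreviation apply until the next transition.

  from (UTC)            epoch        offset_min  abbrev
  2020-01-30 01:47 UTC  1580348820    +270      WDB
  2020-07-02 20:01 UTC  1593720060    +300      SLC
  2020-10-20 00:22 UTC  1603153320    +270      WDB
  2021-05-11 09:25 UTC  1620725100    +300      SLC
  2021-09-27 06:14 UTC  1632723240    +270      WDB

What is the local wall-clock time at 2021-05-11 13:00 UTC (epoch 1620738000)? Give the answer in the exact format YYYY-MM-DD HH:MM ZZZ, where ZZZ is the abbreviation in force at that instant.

Query: 2021-05-11 13:00 UTC
Rule 4/5 (SLC, +05:00): 2021-05-11 09:25 UTC ≤ query < 2021-09-27 06:14 UTC
13·60 + 0 + 300 = 1080 min
1080 = 0·1440 + 1080; 1080 = 18·60 + 0 → 18:00, same day
→ 2021-05-11 18:00 SLC

2021-05-11 18:00 SLC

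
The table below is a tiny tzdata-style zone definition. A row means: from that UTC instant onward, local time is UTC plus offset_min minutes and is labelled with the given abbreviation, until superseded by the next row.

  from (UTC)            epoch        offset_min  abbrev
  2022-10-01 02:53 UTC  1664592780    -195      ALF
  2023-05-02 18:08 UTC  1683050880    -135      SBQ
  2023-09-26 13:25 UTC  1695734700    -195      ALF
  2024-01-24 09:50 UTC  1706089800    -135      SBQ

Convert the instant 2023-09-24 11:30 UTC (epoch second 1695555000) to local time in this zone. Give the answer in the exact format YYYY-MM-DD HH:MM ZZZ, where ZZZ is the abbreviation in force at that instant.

2023-09-24 09:15 SBQ

Query: 2023-09-24 11:30 UTC
Rule 2/4 (SBQ, -02:15): 2023-05-02 18:08 UTC ≤ query < 2023-09-26 13:25 UTC
11·60 + 30 - 135 = 555 min
555 = 0·1440 + 555; 555 = 9·60 + 15 → 09:15, same day
→ 2023-09-24 09:15 SBQ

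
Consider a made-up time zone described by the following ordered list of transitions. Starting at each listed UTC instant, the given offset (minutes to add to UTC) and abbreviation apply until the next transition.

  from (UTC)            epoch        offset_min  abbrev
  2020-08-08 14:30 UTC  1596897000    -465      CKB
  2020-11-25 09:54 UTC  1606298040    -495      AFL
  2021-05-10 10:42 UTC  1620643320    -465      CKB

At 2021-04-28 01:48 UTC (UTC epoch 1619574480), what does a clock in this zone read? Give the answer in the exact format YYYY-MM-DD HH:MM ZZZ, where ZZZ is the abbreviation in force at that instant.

2021-04-27 17:33 AFL

Query: 2021-04-28 01:48 UTC
Rule 2/3 (AFL, -08:15): 2020-11-25 09:54 UTC ≤ query < 2021-05-10 10:42 UTC
1·60 + 48 - 495 = -387 min
-387 = -1·1440 + 1053; 1053 = 17·60 + 33 → 17:33, 2021-04-28 - 1 day = 2021-04-27
→ 2021-04-27 17:33 AFL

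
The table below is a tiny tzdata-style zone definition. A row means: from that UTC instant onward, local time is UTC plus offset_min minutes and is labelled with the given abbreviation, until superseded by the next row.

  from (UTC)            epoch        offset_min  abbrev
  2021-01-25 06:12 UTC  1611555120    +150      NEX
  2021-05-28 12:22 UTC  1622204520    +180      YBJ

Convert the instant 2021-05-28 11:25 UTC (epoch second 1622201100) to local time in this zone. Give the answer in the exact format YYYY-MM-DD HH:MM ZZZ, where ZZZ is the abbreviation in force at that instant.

2021-05-28 13:55 NEX

Query: 2021-05-28 11:25 UTC
Rule 1/2 (NEX, +02:30): 2021-01-25 06:12 UTC ≤ query < 2021-05-28 12:22 UTC
11·60 + 25 + 150 = 835 min
835 = 0·1440 + 835; 835 = 13·60 + 55 → 13:55, same day
→ 2021-05-28 13:55 NEX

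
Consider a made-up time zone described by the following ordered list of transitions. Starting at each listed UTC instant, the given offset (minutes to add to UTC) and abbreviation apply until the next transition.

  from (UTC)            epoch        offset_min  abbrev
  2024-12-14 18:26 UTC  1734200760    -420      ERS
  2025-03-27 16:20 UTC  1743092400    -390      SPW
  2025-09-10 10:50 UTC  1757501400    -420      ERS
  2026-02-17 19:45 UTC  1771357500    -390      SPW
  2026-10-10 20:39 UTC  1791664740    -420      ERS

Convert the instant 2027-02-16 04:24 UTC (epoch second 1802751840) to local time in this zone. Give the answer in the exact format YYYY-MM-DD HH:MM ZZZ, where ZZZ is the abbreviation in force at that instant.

Query: 2027-02-16 04:24 UTC
Rule 5/5 (ERS, -07:00): 2026-10-10 20:39 UTC ≤ query < +∞
4·60 + 24 - 420 = -156 min
-156 = -1·1440 + 1284; 1284 = 21·60 + 24 → 21:24, 2027-02-16 - 1 day = 2027-02-15
→ 2027-02-15 21:24 ERS

2027-02-15 21:24 ERS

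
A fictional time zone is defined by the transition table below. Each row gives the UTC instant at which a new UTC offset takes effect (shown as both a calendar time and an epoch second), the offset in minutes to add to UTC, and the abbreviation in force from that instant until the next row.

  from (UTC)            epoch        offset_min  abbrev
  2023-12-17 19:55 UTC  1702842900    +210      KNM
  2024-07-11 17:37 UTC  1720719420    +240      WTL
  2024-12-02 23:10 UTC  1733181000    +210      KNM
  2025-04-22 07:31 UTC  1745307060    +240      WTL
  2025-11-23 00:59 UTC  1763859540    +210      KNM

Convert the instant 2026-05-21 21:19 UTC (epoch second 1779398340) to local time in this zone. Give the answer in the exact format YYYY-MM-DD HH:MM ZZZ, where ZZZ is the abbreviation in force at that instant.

Query: 2026-05-21 21:19 UTC
Rule 5/5 (KNM, +03:30): 2025-11-23 00:59 UTC ≤ query < +∞
21·60 + 19 + 210 = 1489 min
1489 = 1·1440 + 49; 49 = 0·60 + 49 → 00:49, 2026-05-21 + 1 day = 2026-05-22
→ 2026-05-22 00:49 KNM

2026-05-22 00:49 KNM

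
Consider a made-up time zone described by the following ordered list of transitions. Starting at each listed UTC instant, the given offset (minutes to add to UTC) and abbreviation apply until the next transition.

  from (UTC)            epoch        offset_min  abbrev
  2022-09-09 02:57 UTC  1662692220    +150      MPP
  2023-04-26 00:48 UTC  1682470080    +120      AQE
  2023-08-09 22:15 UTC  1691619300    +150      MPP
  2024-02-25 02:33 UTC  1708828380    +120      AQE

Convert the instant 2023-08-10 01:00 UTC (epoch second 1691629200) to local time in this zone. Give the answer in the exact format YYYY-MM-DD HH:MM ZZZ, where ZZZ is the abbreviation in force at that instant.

2023-08-10 03:30 MPP

Query: 2023-08-10 01:00 UTC
Rule 3/4 (MPP, +02:30): 2023-08-09 22:15 UTC ≤ query < 2024-02-25 02:33 UTC
1·60 + 0 + 150 = 210 min
210 = 0·1440 + 210; 210 = 3·60 + 30 → 03:30, same day
→ 2023-08-10 03:30 MPP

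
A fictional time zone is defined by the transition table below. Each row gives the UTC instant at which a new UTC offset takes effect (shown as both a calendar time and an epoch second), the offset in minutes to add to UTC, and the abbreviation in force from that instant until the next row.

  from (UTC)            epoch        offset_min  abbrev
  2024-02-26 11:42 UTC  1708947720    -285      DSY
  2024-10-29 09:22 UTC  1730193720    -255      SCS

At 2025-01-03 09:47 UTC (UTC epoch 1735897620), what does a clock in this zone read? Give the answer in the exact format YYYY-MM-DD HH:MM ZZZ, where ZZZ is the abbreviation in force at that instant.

2025-01-03 05:32 SCS

Query: 2025-01-03 09:47 UTC
Rule 2/2 (SCS, -04:15): 2024-10-29 09:22 UTC ≤ query < +∞
9·60 + 47 - 255 = 332 min
332 = 0·1440 + 332; 332 = 5·60 + 32 → 05:32, same day
→ 2025-01-03 05:32 SCS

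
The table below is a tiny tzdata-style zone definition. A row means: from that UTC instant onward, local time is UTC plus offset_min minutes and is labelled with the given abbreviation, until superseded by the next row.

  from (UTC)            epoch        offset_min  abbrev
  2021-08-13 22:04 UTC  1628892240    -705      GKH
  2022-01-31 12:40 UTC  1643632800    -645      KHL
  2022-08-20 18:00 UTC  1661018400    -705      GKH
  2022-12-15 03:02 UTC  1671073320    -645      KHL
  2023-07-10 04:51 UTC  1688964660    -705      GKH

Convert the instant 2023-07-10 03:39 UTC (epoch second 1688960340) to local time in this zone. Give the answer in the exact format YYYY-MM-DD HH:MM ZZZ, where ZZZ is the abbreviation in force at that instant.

2023-07-09 16:54 KHL

Query: 2023-07-10 03:39 UTC
Rule 4/5 (KHL, -10:45): 2022-12-15 03:02 UTC ≤ query < 2023-07-10 04:51 UTC
3·60 + 39 - 645 = -426 min
-426 = -1·1440 + 1014; 1014 = 16·60 + 54 → 16:54, 2023-07-10 - 1 day = 2023-07-09
→ 2023-07-09 16:54 KHL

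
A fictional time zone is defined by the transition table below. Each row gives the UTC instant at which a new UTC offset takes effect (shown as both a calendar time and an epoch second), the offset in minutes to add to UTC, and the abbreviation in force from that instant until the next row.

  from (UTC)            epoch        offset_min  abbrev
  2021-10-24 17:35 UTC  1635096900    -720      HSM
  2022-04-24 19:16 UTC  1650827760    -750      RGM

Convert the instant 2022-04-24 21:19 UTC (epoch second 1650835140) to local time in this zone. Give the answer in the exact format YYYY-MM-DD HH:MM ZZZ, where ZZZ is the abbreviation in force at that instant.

Query: 2022-04-24 21:19 UTC
Rule 2/2 (RGM, -12:30): 2022-04-24 19:16 UTC ≤ query < +∞
21·60 + 19 - 750 = 529 min
529 = 0·1440 + 529; 529 = 8·60 + 49 → 08:49, same day
→ 2022-04-24 08:49 RGM

2022-04-24 08:49 RGM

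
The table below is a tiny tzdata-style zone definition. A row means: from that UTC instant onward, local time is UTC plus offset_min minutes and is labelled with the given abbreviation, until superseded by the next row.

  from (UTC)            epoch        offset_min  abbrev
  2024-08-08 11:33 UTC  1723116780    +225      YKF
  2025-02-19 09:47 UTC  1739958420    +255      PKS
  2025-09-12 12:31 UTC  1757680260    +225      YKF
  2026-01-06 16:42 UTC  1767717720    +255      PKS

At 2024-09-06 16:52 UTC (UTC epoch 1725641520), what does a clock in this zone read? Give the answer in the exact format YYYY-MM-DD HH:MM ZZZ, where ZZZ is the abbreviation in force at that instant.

Query: 2024-09-06 16:52 UTC
Rule 1/4 (YKF, +03:45): 2024-08-08 11:33 UTC ≤ query < 2025-02-19 09:47 UTC
16·60 + 52 + 225 = 1237 min
1237 = 0·1440 + 1237; 1237 = 20·60 + 37 → 20:37, same day
→ 2024-09-06 20:37 YKF

2024-09-06 20:37 YKF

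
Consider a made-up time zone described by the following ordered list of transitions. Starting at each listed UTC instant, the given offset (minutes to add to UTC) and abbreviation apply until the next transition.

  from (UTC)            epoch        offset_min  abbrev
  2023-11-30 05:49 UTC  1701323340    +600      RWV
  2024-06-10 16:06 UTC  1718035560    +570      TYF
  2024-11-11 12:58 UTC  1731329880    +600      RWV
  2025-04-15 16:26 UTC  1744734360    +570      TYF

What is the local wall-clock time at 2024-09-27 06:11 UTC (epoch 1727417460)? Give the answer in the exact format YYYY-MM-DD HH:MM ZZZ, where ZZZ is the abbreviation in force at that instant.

2024-09-27 15:41 TYF

Query: 2024-09-27 06:11 UTC
Rule 2/4 (TYF, +09:30): 2024-06-10 16:06 UTC ≤ query < 2024-11-11 12:58 UTC
6·60 + 11 + 570 = 941 min
941 = 0·1440 + 941; 941 = 15·60 + 41 → 15:41, same day
→ 2024-09-27 15:41 TYF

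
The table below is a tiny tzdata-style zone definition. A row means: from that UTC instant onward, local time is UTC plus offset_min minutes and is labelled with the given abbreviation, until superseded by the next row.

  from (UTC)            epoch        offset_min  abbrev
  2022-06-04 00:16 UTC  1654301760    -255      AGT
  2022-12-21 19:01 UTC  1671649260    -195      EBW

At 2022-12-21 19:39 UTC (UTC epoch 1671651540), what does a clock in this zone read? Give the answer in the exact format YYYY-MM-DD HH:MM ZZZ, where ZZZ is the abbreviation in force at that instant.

Query: 2022-12-21 19:39 UTC
Rule 2/2 (EBW, -03:15): 2022-12-21 19:01 UTC ≤ query < +∞
19·60 + 39 - 195 = 984 min
984 = 0·1440 + 984; 984 = 16·60 + 24 → 16:24, same day
→ 2022-12-21 16:24 EBW

2022-12-21 16:24 EBW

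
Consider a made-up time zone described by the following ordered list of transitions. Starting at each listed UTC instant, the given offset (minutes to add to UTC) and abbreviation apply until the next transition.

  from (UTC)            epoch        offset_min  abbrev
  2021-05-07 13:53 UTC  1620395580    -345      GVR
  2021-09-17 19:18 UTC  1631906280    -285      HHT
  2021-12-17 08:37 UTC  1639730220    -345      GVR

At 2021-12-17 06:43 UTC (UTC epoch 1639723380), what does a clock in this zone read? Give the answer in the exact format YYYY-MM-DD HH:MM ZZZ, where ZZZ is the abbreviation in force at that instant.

Query: 2021-12-17 06:43 UTC
Rule 2/3 (HHT, -04:45): 2021-09-17 19:18 UTC ≤ query < 2021-12-17 08:37 UTC
6·60 + 43 - 285 = 118 min
118 = 0·1440 + 118; 118 = 1·60 + 58 → 01:58, same day
→ 2021-12-17 01:58 HHT

2021-12-17 01:58 HHT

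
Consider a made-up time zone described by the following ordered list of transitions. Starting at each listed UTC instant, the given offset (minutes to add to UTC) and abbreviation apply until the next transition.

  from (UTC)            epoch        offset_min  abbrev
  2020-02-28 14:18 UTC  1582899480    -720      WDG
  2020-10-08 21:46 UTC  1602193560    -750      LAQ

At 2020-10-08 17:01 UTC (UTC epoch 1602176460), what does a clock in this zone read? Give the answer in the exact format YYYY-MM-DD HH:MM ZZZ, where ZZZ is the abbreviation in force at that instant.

2020-10-08 05:01 WDG

Query: 2020-10-08 17:01 UTC
Rule 1/2 (WDG, -12:00): 2020-02-28 14:18 UTC ≤ query < 2020-10-08 21:46 UTC
17·60 + 1 - 720 = 301 min
301 = 0·1440 + 301; 301 = 5·60 + 1 → 05:01, same day
→ 2020-10-08 05:01 WDG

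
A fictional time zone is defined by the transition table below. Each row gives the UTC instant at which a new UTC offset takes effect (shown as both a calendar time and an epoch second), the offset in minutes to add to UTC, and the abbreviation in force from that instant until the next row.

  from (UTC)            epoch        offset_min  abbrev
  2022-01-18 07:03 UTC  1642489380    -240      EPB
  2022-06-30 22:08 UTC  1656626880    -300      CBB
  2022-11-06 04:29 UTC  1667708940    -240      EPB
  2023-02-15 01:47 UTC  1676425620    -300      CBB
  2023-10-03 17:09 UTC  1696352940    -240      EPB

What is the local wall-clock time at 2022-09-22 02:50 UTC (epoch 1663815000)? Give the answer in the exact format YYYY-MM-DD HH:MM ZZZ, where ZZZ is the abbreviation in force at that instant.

Query: 2022-09-22 02:50 UTC
Rule 2/5 (CBB, -05:00): 2022-06-30 22:08 UTC ≤ query < 2022-11-06 04:29 UTC
2·60 + 50 - 300 = -130 min
-130 = -1·1440 + 1310; 1310 = 21·60 + 50 → 21:50, 2022-09-22 - 1 day = 2022-09-21
→ 2022-09-21 21:50 CBB

2022-09-21 21:50 CBB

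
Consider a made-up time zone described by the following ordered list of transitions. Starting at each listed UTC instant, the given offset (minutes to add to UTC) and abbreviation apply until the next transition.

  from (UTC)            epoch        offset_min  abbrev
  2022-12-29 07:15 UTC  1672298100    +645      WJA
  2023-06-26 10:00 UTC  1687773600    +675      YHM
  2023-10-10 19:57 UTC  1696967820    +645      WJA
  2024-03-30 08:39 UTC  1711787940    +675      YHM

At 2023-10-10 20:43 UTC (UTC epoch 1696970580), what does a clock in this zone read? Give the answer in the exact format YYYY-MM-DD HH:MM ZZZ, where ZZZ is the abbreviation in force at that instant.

2023-10-11 07:28 WJA

Query: 2023-10-10 20:43 UTC
Rule 3/4 (WJA, +10:45): 2023-10-10 19:57 UTC ≤ query < 2024-03-30 08:39 UTC
20·60 + 43 + 645 = 1888 min
1888 = 1·1440 + 448; 448 = 7·60 + 28 → 07:28, 2023-10-10 + 1 day = 2023-10-11
→ 2023-10-11 07:28 WJA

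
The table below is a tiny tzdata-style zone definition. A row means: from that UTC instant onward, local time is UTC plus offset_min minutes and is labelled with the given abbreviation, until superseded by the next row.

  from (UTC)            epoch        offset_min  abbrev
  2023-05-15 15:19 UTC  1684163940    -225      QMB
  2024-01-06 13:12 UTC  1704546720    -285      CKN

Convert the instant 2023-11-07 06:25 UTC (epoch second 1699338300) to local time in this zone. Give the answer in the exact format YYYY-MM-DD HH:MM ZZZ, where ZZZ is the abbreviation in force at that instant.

Query: 2023-11-07 06:25 UTC
Rule 1/2 (QMB, -03:45): 2023-05-15 15:19 UTC ≤ query < 2024-01-06 13:12 UTC
6·60 + 25 - 225 = 160 min
160 = 0·1440 + 160; 160 = 2·60 + 40 → 02:40, same day
→ 2023-11-07 02:40 QMB

2023-11-07 02:40 QMB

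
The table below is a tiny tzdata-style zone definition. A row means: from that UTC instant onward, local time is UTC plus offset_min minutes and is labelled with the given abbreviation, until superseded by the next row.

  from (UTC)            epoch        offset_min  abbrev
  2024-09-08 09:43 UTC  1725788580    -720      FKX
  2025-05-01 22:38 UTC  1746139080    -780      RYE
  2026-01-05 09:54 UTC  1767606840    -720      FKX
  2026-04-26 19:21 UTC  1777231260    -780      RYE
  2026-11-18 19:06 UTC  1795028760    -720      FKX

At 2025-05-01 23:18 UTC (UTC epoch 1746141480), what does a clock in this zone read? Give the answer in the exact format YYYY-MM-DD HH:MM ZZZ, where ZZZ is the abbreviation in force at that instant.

Query: 2025-05-01 23:18 UTC
Rule 2/5 (RYE, -13:00): 2025-05-01 22:38 UTC ≤ query < 2026-01-05 09:54 UTC
23·60 + 18 - 780 = 618 min
618 = 0·1440 + 618; 618 = 10·60 + 18 → 10:18, same day
→ 2025-05-01 10:18 RYE

2025-05-01 10:18 RYE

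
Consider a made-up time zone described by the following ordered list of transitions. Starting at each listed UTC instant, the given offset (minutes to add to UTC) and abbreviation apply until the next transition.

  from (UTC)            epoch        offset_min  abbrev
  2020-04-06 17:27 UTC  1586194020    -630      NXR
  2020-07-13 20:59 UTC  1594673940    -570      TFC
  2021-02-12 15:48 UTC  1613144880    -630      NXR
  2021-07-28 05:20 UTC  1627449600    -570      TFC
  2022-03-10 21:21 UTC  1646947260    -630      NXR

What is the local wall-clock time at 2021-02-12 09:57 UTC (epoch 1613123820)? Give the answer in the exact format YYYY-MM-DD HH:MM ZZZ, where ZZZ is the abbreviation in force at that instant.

Query: 2021-02-12 09:57 UTC
Rule 2/5 (TFC, -09:30): 2020-07-13 20:59 UTC ≤ query < 2021-02-12 15:48 UTC
9·60 + 57 - 570 = 27 min
27 = 0·1440 + 27; 27 = 0·60 + 27 → 00:27, same day
→ 2021-02-12 00:27 TFC

2021-02-12 00:27 TFC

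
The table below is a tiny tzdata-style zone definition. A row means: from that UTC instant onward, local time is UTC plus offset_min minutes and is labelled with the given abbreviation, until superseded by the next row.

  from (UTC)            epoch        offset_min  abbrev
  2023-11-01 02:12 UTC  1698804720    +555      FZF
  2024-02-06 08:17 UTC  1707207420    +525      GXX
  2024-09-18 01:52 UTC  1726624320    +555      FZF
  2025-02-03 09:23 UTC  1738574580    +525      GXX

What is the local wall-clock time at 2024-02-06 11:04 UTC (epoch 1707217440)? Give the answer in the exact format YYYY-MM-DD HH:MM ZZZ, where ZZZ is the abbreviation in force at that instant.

2024-02-06 19:49 GXX

Query: 2024-02-06 11:04 UTC
Rule 2/4 (GXX, +08:45): 2024-02-06 08:17 UTC ≤ query < 2024-09-18 01:52 UTC
11·60 + 4 + 525 = 1189 min
1189 = 0·1440 + 1189; 1189 = 19·60 + 49 → 19:49, same day
→ 2024-02-06 19:49 GXX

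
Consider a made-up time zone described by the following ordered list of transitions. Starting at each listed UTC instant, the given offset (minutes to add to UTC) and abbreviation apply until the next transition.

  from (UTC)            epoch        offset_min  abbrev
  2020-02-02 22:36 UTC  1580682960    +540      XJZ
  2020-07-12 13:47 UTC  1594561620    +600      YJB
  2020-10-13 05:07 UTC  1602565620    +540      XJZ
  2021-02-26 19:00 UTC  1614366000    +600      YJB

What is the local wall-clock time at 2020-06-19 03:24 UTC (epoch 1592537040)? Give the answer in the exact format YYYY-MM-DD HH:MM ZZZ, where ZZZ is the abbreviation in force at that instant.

Query: 2020-06-19 03:24 UTC
Rule 1/4 (XJZ, +09:00): 2020-02-02 22:36 UTC ≤ query < 2020-07-12 13:47 UTC
3·60 + 24 + 540 = 744 min
744 = 0·1440 + 744; 744 = 12·60 + 24 → 12:24, same day
→ 2020-06-19 12:24 XJZ

2020-06-19 12:24 XJZ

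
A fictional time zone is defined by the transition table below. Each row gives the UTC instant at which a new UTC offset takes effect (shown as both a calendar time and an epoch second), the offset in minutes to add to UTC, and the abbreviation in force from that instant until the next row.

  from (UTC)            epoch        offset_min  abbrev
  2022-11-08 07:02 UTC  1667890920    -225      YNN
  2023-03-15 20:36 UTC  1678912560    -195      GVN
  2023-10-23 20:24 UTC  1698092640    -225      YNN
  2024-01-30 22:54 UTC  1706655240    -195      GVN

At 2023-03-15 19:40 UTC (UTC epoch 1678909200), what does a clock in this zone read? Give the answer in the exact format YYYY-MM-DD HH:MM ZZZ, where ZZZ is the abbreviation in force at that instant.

Query: 2023-03-15 19:40 UTC
Rule 1/4 (YNN, -03:45): 2022-11-08 07:02 UTC ≤ query < 2023-03-15 20:36 UTC
19·60 + 40 - 225 = 955 min
955 = 0·1440 + 955; 955 = 15·60 + 55 → 15:55, same day
→ 2023-03-15 15:55 YNN

2023-03-15 15:55 YNN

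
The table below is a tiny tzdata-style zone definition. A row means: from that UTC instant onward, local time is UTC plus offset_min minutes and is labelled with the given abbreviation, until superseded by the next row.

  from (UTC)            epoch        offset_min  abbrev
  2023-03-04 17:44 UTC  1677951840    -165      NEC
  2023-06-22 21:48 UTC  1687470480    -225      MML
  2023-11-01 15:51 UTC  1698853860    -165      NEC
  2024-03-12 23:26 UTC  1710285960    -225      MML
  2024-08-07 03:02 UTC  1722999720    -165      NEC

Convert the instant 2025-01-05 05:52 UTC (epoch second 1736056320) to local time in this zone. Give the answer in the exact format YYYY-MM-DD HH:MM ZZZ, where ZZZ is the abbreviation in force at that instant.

Query: 2025-01-05 05:52 UTC
Rule 5/5 (NEC, -02:45): 2024-08-07 03:02 UTC ≤ query < +∞
5·60 + 52 - 165 = 187 min
187 = 0·1440 + 187; 187 = 3·60 + 7 → 03:07, same day
→ 2025-01-05 03:07 NEC

2025-01-05 03:07 NEC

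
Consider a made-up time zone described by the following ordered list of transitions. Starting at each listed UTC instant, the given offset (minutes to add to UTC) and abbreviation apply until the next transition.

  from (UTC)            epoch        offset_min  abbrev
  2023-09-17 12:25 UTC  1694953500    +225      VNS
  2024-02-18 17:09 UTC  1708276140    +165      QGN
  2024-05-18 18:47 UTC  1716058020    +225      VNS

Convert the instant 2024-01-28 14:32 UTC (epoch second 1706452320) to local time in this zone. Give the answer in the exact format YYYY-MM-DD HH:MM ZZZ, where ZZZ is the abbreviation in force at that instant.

2024-01-28 18:17 VNS

Query: 2024-01-28 14:32 UTC
Rule 1/3 (VNS, +03:45): 2023-09-17 12:25 UTC ≤ query < 2024-02-18 17:09 UTC
14·60 + 32 + 225 = 1097 min
1097 = 0·1440 + 1097; 1097 = 18·60 + 17 → 18:17, same day
→ 2024-01-28 18:17 VNS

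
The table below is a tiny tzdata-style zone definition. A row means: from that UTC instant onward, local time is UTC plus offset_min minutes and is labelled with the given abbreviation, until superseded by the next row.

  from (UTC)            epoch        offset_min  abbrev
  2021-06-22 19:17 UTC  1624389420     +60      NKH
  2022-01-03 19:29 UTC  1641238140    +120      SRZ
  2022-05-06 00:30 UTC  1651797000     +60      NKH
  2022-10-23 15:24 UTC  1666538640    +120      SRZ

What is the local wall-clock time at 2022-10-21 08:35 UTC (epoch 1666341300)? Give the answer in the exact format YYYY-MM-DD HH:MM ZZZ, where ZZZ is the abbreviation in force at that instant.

Query: 2022-10-21 08:35 UTC
Rule 3/4 (NKH, +01:00): 2022-05-06 00:30 UTC ≤ query < 2022-10-23 15:24 UTC
8·60 + 35 + 60 = 575 min
575 = 0·1440 + 575; 575 = 9·60 + 35 → 09:35, same day
→ 2022-10-21 09:35 NKH

2022-10-21 09:35 NKH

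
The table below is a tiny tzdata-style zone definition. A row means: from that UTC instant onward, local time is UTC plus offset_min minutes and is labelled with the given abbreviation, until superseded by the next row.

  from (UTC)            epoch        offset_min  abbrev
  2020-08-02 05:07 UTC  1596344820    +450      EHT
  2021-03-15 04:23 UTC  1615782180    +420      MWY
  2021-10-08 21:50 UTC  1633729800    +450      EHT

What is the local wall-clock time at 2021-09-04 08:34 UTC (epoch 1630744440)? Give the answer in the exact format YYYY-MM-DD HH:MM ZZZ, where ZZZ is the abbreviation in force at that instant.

Query: 2021-09-04 08:34 UTC
Rule 2/3 (MWY, +07:00): 2021-03-15 04:23 UTC ≤ query < 2021-10-08 21:50 UTC
8·60 + 34 + 420 = 934 min
934 = 0·1440 + 934; 934 = 15·60 + 34 → 15:34, same day
→ 2021-09-04 15:34 MWY

2021-09-04 15:34 MWY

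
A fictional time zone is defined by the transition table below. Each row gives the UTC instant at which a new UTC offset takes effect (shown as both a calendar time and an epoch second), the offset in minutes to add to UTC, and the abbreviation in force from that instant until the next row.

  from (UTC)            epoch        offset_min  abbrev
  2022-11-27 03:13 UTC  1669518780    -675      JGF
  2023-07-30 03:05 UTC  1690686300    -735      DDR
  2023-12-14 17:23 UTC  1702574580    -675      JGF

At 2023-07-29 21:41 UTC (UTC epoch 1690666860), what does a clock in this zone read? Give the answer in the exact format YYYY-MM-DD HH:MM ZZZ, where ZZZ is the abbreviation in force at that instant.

Query: 2023-07-29 21:41 UTC
Rule 1/3 (JGF, -11:15): 2022-11-27 03:13 UTC ≤ query < 2023-07-30 03:05 UTC
21·60 + 41 - 675 = 626 min
626 = 0·1440 + 626; 626 = 10·60 + 26 → 10:26, same day
→ 2023-07-29 10:26 JGF

2023-07-29 10:26 JGF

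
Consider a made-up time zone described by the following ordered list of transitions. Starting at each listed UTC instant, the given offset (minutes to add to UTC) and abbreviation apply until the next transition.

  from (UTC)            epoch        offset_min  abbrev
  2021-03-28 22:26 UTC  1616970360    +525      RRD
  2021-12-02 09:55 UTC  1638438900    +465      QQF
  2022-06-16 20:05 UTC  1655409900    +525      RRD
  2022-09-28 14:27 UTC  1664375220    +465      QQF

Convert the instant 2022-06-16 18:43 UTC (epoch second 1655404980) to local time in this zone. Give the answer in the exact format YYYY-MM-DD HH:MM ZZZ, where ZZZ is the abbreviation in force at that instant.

Query: 2022-06-16 18:43 UTC
Rule 2/4 (QQF, +07:45): 2021-12-02 09:55 UTC ≤ query < 2022-06-16 20:05 UTC
18·60 + 43 + 465 = 1588 min
1588 = 1·1440 + 148; 148 = 2·60 + 28 → 02:28, 2022-06-16 + 1 day = 2022-06-17
→ 2022-06-17 02:28 QQF

2022-06-17 02:28 QQF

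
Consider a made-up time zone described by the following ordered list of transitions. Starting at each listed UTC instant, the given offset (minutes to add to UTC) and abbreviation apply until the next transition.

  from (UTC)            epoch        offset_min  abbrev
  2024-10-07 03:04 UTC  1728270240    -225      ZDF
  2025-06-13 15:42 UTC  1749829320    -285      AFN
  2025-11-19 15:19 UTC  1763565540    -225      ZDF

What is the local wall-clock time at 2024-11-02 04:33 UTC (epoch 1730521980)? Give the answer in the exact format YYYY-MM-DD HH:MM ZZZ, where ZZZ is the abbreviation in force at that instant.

Query: 2024-11-02 04:33 UTC
Rule 1/3 (ZDF, -03:45): 2024-10-07 03:04 UTC ≤ query < 2025-06-13 15:42 UTC
4·60 + 33 - 225 = 48 min
48 = 0·1440 + 48; 48 = 0·60 + 48 → 00:48, same day
→ 2024-11-02 00:48 ZDF

2024-11-02 00:48 ZDF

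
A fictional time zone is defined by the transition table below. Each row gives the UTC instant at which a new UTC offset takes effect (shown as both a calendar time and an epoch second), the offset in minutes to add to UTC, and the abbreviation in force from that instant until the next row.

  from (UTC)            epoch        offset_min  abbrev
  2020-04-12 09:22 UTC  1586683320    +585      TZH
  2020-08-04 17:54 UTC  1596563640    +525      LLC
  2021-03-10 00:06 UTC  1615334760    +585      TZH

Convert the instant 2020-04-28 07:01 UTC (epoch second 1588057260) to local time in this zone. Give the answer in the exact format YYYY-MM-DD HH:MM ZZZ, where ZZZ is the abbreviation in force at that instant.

Query: 2020-04-28 07:01 UTC
Rule 1/3 (TZH, +09:45): 2020-04-12 09:22 UTC ≤ query < 2020-08-04 17:54 UTC
7·60 + 1 + 585 = 1006 min
1006 = 0·1440 + 1006; 1006 = 16·60 + 46 → 16:46, same day
→ 2020-04-28 16:46 TZH

2020-04-28 16:46 TZH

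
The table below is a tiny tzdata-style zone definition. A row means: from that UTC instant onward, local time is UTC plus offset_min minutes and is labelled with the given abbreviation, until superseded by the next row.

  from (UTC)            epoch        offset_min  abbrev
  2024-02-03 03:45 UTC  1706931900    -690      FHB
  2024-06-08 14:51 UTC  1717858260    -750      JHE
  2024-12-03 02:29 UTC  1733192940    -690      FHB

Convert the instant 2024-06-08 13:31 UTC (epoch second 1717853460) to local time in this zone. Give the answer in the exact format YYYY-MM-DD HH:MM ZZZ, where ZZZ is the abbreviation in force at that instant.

Query: 2024-06-08 13:31 UTC
Rule 1/3 (FHB, -11:30): 2024-02-03 03:45 UTC ≤ query < 2024-06-08 14:51 UTC
13·60 + 31 - 690 = 121 min
121 = 0·1440 + 121; 121 = 2·60 + 1 → 02:01, same day
→ 2024-06-08 02:01 FHB

2024-06-08 02:01 FHB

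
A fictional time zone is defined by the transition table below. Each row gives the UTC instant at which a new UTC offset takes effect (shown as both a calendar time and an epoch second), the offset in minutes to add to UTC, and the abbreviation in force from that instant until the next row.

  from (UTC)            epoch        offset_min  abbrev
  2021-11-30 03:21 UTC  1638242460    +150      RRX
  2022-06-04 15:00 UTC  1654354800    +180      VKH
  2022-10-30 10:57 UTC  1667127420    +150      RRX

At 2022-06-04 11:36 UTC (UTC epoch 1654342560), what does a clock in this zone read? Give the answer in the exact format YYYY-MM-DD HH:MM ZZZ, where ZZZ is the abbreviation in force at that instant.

Query: 2022-06-04 11:36 UTC
Rule 1/3 (RRX, +02:30): 2021-11-30 03:21 UTC ≤ query < 2022-06-04 15:00 UTC
11·60 + 36 + 150 = 846 min
846 = 0·1440 + 846; 846 = 14·60 + 6 → 14:06, same day
→ 2022-06-04 14:06 RRX

2022-06-04 14:06 RRX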